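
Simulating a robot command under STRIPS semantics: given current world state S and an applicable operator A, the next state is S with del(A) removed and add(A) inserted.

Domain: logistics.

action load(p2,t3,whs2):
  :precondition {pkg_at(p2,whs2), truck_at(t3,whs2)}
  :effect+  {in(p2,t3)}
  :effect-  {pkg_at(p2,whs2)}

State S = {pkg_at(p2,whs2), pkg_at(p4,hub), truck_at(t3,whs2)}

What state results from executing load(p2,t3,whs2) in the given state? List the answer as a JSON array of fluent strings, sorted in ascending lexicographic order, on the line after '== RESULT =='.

Progress:
  pre ⊆ S: {pkg_at(p2,whs2), truck_at(t3,whs2)} ⊆ S  — applicable
  S \ del = {pkg_at(p4,hub), truck_at(t3,whs2)}
  ∪ add   = {in(p2,t3), pkg_at(p4,hub), truck_at(t3,whs2)}

== RESULT ==
["in(p2,t3)", "pkg_at(p4,hub)", "truck_at(t3,whs2)"]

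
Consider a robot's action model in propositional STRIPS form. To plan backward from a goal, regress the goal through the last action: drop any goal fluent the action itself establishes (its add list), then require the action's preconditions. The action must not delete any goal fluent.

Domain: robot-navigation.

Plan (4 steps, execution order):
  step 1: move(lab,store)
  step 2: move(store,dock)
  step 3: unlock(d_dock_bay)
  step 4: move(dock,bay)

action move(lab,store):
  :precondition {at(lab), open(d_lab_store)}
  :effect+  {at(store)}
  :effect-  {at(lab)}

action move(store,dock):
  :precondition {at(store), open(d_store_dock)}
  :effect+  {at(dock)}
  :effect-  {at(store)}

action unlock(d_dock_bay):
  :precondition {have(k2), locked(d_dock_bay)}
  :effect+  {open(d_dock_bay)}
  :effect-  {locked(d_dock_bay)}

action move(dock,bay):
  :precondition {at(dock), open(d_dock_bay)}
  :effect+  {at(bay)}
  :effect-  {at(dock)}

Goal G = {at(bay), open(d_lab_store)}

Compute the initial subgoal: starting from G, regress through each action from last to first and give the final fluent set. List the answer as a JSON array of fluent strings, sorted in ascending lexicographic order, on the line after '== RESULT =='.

Regress step by step:
  through step 4 (move(dock,bay)): drop {at(bay)}, keep {open(d_lab_store)}, require {at(dock), open(d_dock_bay)}
    → {at(dock), open(d_dock_bay), open(d_lab_store)}
  through step 3 (unlock(d_dock_bay)): drop {open(d_dock_bay)}, keep {at(dock), open(d_lab_store)}, require {have(k2), locked(d_dock_bay)}
    → {at(dock), have(k2), locked(d_dock_bay), open(d_lab_store)}
  through step 2 (move(store,dock)): drop {at(dock)}, keep {have(k2), locked(d_dock_bay), open(d_lab_store)}, require {at(store), open(d_store_dock)}
    → {at(store), have(k2), locked(d_dock_bay), open(d_lab_store), open(d_store_dock)}
  through step 1 (move(lab,store)): drop {at(store)}, keep {have(k2), locked(d_dock_bay), open(d_lab_store), open(d_store_dock)}, require {at(lab), open(d_lab_store)}
    → {at(lab), have(k2), locked(d_dock_bay), open(d_lab_store), open(d_store_dock)}

== RESULT ==
["at(lab)", "have(k2)", "locked(d_dock_bay)", "open(d_lab_store)", "open(d_store_dock)"]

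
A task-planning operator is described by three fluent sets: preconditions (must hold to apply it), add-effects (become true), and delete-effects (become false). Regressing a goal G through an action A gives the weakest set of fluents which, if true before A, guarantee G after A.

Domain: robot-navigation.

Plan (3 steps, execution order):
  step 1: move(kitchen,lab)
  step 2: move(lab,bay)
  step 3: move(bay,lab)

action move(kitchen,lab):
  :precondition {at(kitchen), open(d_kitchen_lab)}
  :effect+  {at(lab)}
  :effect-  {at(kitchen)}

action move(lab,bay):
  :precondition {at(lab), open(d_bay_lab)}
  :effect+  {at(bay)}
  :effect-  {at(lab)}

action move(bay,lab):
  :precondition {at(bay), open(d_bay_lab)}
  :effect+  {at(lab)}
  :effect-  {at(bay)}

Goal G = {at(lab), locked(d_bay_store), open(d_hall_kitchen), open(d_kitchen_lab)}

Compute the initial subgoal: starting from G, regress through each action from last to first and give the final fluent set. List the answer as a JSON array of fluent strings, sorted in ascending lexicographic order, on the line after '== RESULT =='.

Regress step by step:
  through step 3 (move(bay,lab)): drop {at(lab)}, keep {locked(d_bay_store), open(d_hall_kitchen), open(d_kitchen_lab)}, require {at(bay), open(d_bay_lab)}
    → {at(bay), locked(d_bay_store), open(d_bay_lab), open(d_hall_kitchen), open(d_kitchen_lab)}
  through step 2 (move(lab,bay)): drop {at(bay)}, keep {locked(d_bay_store), open(d_bay_lab), open(d_hall_kitchen), open(d_kitchen_lab)}, require {at(lab), open(d_bay_lab)}
    → {at(lab), locked(d_bay_store), open(d_bay_lab), open(d_hall_kitchen), open(d_kitchen_lab)}
  through step 1 (move(kitchen,lab)): drop {at(lab)}, keep {locked(d_bay_store), open(d_bay_lab), open(d_hall_kitchen), open(d_kitchen_lab)}, require {at(kitchen), open(d_kitchen_lab)}
    → {at(kitchen), locked(d_bay_store), open(d_bay_lab), open(d_hall_kitchen), open(d_kitchen_lab)}

== RESULT ==
["at(kitchen)", "locked(d_bay_store)", "open(d_bay_lab)", "open(d_hall_kitchen)", "open(d_kitchen_lab)"]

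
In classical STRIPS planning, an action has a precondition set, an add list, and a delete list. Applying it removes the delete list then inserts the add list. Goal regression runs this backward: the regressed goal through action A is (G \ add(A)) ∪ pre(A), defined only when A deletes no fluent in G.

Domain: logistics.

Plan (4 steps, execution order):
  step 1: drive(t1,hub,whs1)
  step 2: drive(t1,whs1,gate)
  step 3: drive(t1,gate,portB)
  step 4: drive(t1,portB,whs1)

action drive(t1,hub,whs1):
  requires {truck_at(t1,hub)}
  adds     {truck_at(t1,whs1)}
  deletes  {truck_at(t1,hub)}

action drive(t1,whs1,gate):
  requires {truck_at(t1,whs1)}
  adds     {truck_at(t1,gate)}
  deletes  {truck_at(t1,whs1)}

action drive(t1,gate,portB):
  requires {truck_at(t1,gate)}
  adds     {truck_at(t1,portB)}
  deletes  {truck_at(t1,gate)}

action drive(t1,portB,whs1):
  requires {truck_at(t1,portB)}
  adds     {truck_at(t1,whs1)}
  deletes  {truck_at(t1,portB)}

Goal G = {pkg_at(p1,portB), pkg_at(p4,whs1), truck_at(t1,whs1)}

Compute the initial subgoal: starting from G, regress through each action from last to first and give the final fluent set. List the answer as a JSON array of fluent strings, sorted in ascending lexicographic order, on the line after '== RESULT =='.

Regress step by step:
  through step 4 (drive(t1,portB,whs1)): drop {truck_at(t1,whs1)}, keep {pkg_at(p1,portB), pkg_at(p4,whs1)}, require {truck_at(t1,portB)}
    → {pkg_at(p1,portB), pkg_at(p4,whs1), truck_at(t1,portB)}
  through step 3 (drive(t1,gate,portB)): drop {truck_at(t1,portB)}, keep {pkg_at(p1,portB), pkg_at(p4,whs1)}, require {truck_at(t1,gate)}
    → {pkg_at(p1,portB), pkg_at(p4,whs1), truck_at(t1,gate)}
  through step 2 (drive(t1,whs1,gate)): drop {truck_at(t1,gate)}, keep {pkg_at(p1,portB), pkg_at(p4,whs1)}, require {truck_at(t1,whs1)}
    → {pkg_at(p1,portB), pkg_at(p4,whs1), truck_at(t1,whs1)}
  through step 1 (drive(t1,hub,whs1)): drop {truck_at(t1,whs1)}, keep {pkg_at(p1,portB), pkg_at(p4,whs1)}, require {truck_at(t1,hub)}
    → {pkg_at(p1,portB), pkg_at(p4,whs1), truck_at(t1,hub)}

== RESULT ==
["pkg_at(p1,portB)", "pkg_at(p4,whs1)", "truck_at(t1,hub)"]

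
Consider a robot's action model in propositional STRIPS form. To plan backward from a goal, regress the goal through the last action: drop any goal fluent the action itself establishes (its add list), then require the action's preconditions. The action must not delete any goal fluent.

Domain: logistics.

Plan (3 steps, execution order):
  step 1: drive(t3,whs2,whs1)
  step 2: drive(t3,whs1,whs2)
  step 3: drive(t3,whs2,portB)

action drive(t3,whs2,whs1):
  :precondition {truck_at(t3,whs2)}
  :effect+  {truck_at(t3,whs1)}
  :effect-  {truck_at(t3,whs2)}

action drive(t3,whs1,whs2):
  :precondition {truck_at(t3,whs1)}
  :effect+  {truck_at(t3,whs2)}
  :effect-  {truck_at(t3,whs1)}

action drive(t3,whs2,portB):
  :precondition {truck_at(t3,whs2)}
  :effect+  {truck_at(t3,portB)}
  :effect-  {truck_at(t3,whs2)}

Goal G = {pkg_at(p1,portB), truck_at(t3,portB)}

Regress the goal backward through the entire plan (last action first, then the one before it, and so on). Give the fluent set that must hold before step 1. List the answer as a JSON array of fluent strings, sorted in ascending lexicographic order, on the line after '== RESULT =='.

Work backward from the goal:
  through step 3 (drive(t3,whs2,portB)): drop {truck_at(t3,portB)}, keep {pkg_at(p1,portB)}, require {truck_at(t3,whs2)}
    → {pkg_at(p1,portB), truck_at(t3,whs2)}
  through step 2 (drive(t3,whs1,whs2)): drop {truck_at(t3,whs2)}, keep {pkg_at(p1,portB)}, require {truck_at(t3,whs1)}
    → {pkg_at(p1,portB), truck_at(t3,whs1)}
  through step 1 (drive(t3,whs2,whs1)): drop {truck_at(t3,whs1)}, keep {pkg_at(p1,portB)}, require {truck_at(t3,whs2)}
    → {pkg_at(p1,portB), truck_at(t3,whs2)}

== RESULT ==
["pkg_at(p1,portB)", "truck_at(t3,whs2)"]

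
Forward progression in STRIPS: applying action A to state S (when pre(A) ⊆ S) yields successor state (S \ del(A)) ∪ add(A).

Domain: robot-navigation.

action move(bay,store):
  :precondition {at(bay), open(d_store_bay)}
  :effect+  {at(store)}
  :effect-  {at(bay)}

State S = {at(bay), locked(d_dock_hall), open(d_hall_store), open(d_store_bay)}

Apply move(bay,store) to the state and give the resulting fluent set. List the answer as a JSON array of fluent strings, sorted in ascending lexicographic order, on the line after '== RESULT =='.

Progress:
  pre ⊆ S: {at(bay), open(d_store_bay)} ⊆ S  — applicable
  S \ del = {locked(d_dock_hall), open(d_hall_store), open(d_store_bay)}
  ∪ add   = {at(store), locked(d_dock_hall), open(d_hall_store), open(d_store_bay)}

== RESULT ==
["at(store)", "locked(d_dock_hall)", "open(d_hall_store)", "open(d_store_bay)"]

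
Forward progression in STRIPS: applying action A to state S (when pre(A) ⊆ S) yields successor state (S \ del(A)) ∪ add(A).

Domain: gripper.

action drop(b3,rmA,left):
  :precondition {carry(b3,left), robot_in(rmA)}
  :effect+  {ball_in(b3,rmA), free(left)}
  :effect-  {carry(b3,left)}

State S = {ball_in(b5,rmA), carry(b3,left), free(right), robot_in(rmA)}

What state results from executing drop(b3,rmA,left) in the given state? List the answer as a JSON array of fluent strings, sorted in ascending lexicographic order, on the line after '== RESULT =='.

Compute (S \ del) ∪ add:
  pre ⊆ S: {carry(b3,left), robot_in(rmA)} ⊆ S  — applicable
  S \ del = {ball_in(b5,rmA), free(right), robot_in(rmA)}
  ∪ add   = {ball_in(b3,rmA), ball_in(b5,rmA), free(left), free(right), robot_in(rmA)}

== RESULT ==
["ball_in(b3,rmA)", "ball_in(b5,rmA)", "free(left)", "free(right)", "robot_in(rmA)"]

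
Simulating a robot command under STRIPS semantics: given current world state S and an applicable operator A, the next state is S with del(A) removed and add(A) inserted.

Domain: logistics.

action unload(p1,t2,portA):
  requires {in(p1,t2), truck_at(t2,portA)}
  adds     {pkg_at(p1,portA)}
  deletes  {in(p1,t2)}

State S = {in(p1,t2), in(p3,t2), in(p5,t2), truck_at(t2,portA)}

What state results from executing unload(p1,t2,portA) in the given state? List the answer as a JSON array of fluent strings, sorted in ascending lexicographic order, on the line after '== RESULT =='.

Compute (S \ del) ∪ add:
  pre ⊆ S: {in(p1,t2), truck_at(t2,portA)} ⊆ S  — applicable
  S \ del = {in(p3,t2), in(p5,t2), truck_at(t2,portA)}
  ∪ add   = {in(p3,t2), in(p5,t2), pkg_at(p1,portA), truck_at(t2,portA)}

== RESULT ==
["in(p3,t2)", "in(p5,t2)", "pkg_at(p1,portA)", "truck_at(t2,portA)"]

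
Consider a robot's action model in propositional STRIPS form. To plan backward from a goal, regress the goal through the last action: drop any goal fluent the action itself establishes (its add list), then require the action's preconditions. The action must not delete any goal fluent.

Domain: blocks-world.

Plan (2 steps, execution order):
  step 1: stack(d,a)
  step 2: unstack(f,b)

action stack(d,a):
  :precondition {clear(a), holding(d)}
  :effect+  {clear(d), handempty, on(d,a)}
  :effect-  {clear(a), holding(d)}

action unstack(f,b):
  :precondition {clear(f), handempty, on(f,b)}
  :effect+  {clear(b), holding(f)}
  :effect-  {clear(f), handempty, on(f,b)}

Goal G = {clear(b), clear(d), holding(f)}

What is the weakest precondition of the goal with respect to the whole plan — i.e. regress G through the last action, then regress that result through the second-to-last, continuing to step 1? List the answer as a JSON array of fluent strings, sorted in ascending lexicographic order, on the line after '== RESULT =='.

Regress step by step:
  through step 2 (unstack(f,b)): drop {clear(b), holding(f)}, keep {clear(d)}, require {clear(f), handempty, on(f,b)}
    → {clear(d), clear(f), handempty, on(f,b)}
  through step 1 (stack(d,a)): drop {clear(d), handempty}, keep {clear(f), on(f,b)}, require {clear(a), holding(d)}
    → {clear(a), clear(f), holding(d), on(f,b)}

== RESULT ==
["clear(a)", "clear(f)", "holding(d)", "on(f,b)"]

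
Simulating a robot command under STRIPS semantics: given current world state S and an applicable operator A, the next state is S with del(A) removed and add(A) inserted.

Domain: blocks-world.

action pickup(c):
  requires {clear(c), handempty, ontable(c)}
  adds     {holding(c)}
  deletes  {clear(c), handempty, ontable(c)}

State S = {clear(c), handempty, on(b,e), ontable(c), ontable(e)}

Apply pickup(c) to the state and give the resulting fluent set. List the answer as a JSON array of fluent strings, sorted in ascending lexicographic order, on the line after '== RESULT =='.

Compute (S \ del) ∪ add:
  pre ⊆ S: {clear(c), handempty, ontable(c)} ⊆ S  — applicable
  S \ del = {on(b,e), ontable(e)}
  ∪ add   = {holding(c), on(b,e), ontable(e)}

== RESULT ==
["holding(c)", "on(b,e)", "ontable(e)"]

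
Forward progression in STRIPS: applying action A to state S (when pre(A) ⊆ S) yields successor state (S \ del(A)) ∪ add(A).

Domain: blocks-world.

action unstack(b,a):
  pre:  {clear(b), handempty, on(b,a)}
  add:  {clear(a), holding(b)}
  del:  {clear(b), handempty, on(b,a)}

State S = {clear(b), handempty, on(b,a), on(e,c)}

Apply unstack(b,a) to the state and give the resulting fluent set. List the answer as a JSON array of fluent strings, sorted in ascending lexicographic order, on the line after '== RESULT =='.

Compute (S \ del) ∪ add:
  pre ⊆ S: {clear(b), handempty, on(b,a)} ⊆ S  — applicable
  S \ del = {on(e,c)}
  ∪ add   = {clear(a), holding(b), on(e,c)}

== RESULT ==
["clear(a)", "holding(b)", "on(e,c)"]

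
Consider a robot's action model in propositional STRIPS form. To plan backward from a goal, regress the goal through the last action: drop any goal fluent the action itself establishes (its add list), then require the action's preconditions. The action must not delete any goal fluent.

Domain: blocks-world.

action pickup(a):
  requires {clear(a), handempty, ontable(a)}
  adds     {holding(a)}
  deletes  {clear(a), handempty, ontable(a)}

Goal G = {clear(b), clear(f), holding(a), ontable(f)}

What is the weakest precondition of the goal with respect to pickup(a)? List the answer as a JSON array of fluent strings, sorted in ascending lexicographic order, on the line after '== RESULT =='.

Compute (G \ add) ∪ pre:
  G ∩ del = {}  (empty — regression defined)
  G \ add = {clear(b), clear(f), holding(a), ontable(f)} \ {holding(a)} = {clear(b), clear(f), ontable(f)}
  ∪ pre   = {clear(b), clear(f), ontable(f)} ∪ {clear(a), handempty, ontable(a)}
          = {clear(a), clear(b), clear(f), handempty, ontable(a), ontable(f)}

== RESULT ==
["clear(a)", "clear(b)", "clear(f)", "handempty", "ontable(a)", "ontable(f)"]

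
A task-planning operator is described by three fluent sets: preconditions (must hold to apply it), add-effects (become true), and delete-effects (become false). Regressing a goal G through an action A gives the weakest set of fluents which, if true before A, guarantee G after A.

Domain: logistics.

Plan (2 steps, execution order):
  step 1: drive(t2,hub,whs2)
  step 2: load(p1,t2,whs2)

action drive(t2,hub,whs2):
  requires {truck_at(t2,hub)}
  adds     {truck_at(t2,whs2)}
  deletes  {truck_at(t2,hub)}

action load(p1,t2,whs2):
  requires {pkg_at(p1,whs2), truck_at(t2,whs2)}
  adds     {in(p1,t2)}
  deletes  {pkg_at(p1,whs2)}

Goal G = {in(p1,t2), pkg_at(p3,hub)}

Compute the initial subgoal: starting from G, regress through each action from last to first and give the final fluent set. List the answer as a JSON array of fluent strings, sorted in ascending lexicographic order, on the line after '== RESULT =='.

Regress step by step:
  through step 2 (load(p1,t2,whs2)): drop {in(p1,t2)}, keep {pkg_at(p3,hub)}, require {pkg_at(p1,whs2), truck_at(t2,whs2)}
    → {pkg_at(p1,whs2), pkg_at(p3,hub), truck_at(t2,whs2)}
  through step 1 (drive(t2,hub,whs2)): drop {truck_at(t2,whs2)}, keep {pkg_at(p1,whs2), pkg_at(p3,hub)}, require {truck_at(t2,hub)}
    → {pkg_at(p1,whs2), pkg_at(p3,hub), truck_at(t2,hub)}

== RESULT ==
["pkg_at(p1,whs2)", "pkg_at(p3,hub)", "truck_at(t2,hub)"]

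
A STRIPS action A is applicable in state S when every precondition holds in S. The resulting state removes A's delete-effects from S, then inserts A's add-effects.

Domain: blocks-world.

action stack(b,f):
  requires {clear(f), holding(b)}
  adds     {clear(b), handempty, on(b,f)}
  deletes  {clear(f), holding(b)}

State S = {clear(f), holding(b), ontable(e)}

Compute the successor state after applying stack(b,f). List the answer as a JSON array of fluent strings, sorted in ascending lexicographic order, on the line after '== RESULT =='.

Progress:
  pre ⊆ S: {clear(f), holding(b)} ⊆ S  — applicable
  S \ del = {ontable(e)}
  ∪ add   = {clear(b), handempty, on(b,f), ontable(e)}

== RESULT ==
["clear(b)", "handempty", "on(b,f)", "ontable(e)"]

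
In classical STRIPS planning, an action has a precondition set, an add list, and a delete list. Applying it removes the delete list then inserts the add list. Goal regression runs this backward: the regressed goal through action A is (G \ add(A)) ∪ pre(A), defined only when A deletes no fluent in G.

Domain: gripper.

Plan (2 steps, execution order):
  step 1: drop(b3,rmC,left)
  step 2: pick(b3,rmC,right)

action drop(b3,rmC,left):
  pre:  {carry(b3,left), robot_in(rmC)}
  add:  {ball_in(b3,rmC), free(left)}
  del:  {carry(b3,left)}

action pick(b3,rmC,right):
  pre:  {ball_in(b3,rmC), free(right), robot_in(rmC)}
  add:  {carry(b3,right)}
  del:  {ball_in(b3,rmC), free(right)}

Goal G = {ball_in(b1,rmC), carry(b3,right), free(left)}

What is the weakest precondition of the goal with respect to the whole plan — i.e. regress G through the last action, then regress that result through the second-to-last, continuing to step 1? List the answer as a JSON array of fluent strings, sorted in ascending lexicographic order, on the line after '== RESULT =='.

Work backward from the goal:
  through step 2 (pick(b3,rmC,right)): drop {carry(b3,right)}, keep {ball_in(b1,rmC), free(left)}, require {ball_in(b3,rmC), free(right), robot_in(rmC)}
    → {ball_in(b1,rmC), ball_in(b3,rmC), free(left), free(right), robot_in(rmC)}
  through step 1 (drop(b3,rmC,left)): drop {ball_in(b3,rmC), free(left)}, keep {ball_in(b1,rmC), free(right), robot_in(rmC)}, require {carry(b3,left), robot_in(rmC)}
    → {ball_in(b1,rmC), carry(b3,left), free(right), robot_in(rmC)}

== RESULT ==
["ball_in(b1,rmC)", "carry(b3,left)", "free(right)", "robot_in(rmC)"]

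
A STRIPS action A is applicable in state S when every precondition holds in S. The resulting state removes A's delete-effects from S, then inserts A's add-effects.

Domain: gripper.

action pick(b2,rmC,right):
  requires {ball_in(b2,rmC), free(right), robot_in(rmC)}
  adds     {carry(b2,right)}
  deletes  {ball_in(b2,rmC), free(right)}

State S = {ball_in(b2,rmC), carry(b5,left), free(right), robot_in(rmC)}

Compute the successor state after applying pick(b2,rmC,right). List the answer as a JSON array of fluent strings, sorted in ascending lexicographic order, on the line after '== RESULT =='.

Compute (S \ del) ∪ add:
  pre ⊆ S: {ball_in(b2,rmC), free(right), robot_in(rmC)} ⊆ S  — applicable
  S \ del = {carry(b5,left), robot_in(rmC)}
  ∪ add   = {carry(b2,right), carry(b5,left), robot_in(rmC)}

== RESULT ==
["carry(b2,right)", "carry(b5,left)", "robot_in(rmC)"]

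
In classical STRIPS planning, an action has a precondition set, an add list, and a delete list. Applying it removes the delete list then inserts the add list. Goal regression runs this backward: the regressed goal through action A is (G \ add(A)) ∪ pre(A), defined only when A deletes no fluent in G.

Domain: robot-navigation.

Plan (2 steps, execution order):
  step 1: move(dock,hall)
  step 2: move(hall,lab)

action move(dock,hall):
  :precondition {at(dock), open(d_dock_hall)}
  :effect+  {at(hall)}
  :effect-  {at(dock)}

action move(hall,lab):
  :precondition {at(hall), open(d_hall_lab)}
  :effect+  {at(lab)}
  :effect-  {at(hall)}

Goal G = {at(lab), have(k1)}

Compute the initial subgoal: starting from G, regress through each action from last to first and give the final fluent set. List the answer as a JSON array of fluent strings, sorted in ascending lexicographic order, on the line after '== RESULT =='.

Regress step by step:
  through step 2 (move(hall,lab)): drop {at(lab)}, keep {have(k1)}, require {at(hall), open(d_hall_lab)}
    → {at(hall), have(k1), open(d_hall_lab)}
  through step 1 (move(dock,hall)): drop {at(hall)}, keep {have(k1), open(d_hall_lab)}, require {at(dock), open(d_dock_hall)}
    → {at(dock), have(k1), open(d_dock_hall), open(d_hall_lab)}

== RESULT ==
["at(dock)", "have(k1)", "open(d_dock_hall)", "open(d_hall_lab)"]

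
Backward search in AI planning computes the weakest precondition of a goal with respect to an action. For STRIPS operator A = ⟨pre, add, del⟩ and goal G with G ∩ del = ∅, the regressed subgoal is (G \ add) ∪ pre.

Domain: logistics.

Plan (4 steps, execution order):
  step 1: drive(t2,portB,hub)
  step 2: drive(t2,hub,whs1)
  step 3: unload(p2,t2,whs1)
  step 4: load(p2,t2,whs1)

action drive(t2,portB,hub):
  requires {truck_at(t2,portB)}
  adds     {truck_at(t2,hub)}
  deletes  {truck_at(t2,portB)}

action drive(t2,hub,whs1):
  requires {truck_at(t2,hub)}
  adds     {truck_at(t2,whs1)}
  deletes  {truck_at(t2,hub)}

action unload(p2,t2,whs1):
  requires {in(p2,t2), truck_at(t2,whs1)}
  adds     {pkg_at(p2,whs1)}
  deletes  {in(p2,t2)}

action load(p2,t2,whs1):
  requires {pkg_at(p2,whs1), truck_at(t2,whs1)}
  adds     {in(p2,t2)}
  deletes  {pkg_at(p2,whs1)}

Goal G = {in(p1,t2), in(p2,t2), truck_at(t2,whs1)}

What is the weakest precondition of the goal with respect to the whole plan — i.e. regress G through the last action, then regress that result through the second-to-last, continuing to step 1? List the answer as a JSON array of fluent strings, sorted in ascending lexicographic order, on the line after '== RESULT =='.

Work backward from the goal:
  through step 4 (load(p2,t2,whs1)): drop {in(p2,t2)}, keep {in(p1,t2), truck_at(t2,whs1)}, require {pkg_at(p2,whs1), truck_at(t2,whs1)}
    → {in(p1,t2), pkg_at(p2,whs1), truck_at(t2,whs1)}
  through step 3 (unload(p2,t2,whs1)): drop {pkg_at(p2,whs1)}, keep {in(p1,t2), truck_at(t2,whs1)}, require {in(p2,t2), truck_at(t2,whs1)}
    → {in(p1,t2), in(p2,t2), truck_at(t2,whs1)}
  through step 2 (drive(t2,hub,whs1)): drop {truck_at(t2,whs1)}, keep {in(p1,t2), in(p2,t2)}, require {truck_at(t2,hub)}
    → {in(p1,t2), in(p2,t2), truck_at(t2,hub)}
  through step 1 (drive(t2,portB,hub)): drop {truck_at(t2,hub)}, keep {in(p1,t2), in(p2,t2)}, require {truck_at(t2,portB)}
    → {in(p1,t2), in(p2,t2), truck_at(t2,portB)}

== RESULT ==
["in(p1,t2)", "in(p2,t2)", "truck_at(t2,portB)"]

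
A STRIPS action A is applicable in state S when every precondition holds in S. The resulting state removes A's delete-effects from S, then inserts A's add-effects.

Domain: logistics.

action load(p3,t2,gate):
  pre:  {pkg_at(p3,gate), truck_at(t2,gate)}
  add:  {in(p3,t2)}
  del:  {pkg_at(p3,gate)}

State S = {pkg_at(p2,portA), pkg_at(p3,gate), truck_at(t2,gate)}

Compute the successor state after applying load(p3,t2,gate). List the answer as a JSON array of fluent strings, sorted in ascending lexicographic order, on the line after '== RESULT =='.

Compute (S \ del) ∪ add:
  pre ⊆ S: {pkg_at(p3,gate), truck_at(t2,gate)} ⊆ S  — applicable
  S \ del = {pkg_at(p2,portA), truck_at(t2,gate)}
  ∪ add   = {in(p3,t2), pkg_at(p2,portA), truck_at(t2,gate)}

== RESULT ==
["in(p3,t2)", "pkg_at(p2,portA)", "truck_at(t2,gate)"]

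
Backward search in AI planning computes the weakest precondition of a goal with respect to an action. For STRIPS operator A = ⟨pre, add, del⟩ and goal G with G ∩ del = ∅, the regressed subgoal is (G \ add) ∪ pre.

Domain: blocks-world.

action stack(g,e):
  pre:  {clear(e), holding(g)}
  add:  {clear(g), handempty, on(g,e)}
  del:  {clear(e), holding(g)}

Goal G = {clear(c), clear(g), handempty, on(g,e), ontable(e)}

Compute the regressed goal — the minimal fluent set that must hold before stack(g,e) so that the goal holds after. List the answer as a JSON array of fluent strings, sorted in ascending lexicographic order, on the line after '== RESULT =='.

Regress:
  G ∩ del = {}  (empty — regression defined)
  G \ add = {clear(c), clear(g), handempty, on(g,e), ontable(e)} \ {clear(g), handempty, on(g,e)} = {clear(c), ontable(e)}
  ∪ pre   = {clear(c), ontable(e)} ∪ {clear(e), holding(g)}
          = {clear(c), clear(e), holding(g), ontable(e)}

== RESULT ==
["clear(c)", "clear(e)", "holding(g)", "ontable(e)"]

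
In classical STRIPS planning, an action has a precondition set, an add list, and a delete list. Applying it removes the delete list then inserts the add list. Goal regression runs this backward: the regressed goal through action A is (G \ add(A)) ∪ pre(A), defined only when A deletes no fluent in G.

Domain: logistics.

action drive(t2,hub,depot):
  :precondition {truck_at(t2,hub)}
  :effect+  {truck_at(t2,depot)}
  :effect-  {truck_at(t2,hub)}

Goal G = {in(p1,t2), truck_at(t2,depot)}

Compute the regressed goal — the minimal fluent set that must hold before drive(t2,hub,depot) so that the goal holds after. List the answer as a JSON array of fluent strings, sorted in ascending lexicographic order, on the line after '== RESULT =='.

Regress:
  G ∩ del = {}  (empty — regression defined)
  G \ add = {in(p1,t2), truck_at(t2,depot)} \ {truck_at(t2,depot)} = {in(p1,t2)}
  ∪ pre   = {in(p1,t2)} ∪ {truck_at(t2,hub)}
          = {in(p1,t2), truck_at(t2,hub)}

== RESULT ==
["in(p1,t2)", "truck_at(t2,hub)"]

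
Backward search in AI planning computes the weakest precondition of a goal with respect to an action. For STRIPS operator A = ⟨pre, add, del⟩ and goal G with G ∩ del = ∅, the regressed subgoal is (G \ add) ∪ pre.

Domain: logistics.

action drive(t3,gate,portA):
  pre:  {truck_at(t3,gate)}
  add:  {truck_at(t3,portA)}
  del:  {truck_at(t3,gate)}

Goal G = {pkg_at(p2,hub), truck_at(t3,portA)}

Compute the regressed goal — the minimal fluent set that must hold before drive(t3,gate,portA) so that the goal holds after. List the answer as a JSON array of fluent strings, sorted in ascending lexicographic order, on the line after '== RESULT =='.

Regress:
  G ∩ del = {}  (empty — regression defined)
  G \ add = {pkg_at(p2,hub), truck_at(t3,portA)} \ {truck_at(t3,portA)} = {pkg_at(p2,hub)}
  ∪ pre   = {pkg_at(p2,hub)} ∪ {truck_at(t3,gate)}
          = {pkg_at(p2,hub), truck_at(t3,gate)}

== RESULT ==
["pkg_at(p2,hub)", "truck_at(t3,gate)"]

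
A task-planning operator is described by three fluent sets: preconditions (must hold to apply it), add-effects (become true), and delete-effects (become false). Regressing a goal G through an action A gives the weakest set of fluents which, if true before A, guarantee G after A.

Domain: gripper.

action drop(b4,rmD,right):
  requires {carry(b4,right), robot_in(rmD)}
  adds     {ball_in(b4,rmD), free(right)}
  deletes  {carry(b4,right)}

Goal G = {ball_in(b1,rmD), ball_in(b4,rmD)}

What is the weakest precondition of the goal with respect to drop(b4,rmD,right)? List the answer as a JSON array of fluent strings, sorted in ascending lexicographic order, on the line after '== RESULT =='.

Compute (G \ add) ∪ pre:
  G ∩ del = {}  (empty — regression defined)
  G \ add = {ball_in(b1,rmD), ball_in(b4,rmD)} \ {ball_in(b4,rmD), free(right)} = {ball_in(b1,rmD)}
  ∪ pre   = {ball_in(b1,rmD)} ∪ {carry(b4,right), robot_in(rmD)}
          = {ball_in(b1,rmD), carry(b4,right), robot_in(rmD)}

== RESULT ==
["ball_in(b1,rmD)", "carry(b4,right)", "robot_in(rmD)"]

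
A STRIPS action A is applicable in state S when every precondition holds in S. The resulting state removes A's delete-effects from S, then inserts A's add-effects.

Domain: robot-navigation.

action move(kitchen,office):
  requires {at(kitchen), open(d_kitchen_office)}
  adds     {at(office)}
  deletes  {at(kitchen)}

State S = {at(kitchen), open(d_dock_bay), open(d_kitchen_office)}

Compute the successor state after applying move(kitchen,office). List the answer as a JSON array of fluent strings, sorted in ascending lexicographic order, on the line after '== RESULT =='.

Progress:
  pre ⊆ S: {at(kitchen), open(d_kitchen_office)} ⊆ S  — applicable
  S \ del = {open(d_dock_bay), open(d_kitchen_office)}
  ∪ add   = {at(office), open(d_dock_bay), open(d_kitchen_office)}

== RESULT ==
["at(office)", "open(d_dock_bay)", "open(d_kitchen_office)"]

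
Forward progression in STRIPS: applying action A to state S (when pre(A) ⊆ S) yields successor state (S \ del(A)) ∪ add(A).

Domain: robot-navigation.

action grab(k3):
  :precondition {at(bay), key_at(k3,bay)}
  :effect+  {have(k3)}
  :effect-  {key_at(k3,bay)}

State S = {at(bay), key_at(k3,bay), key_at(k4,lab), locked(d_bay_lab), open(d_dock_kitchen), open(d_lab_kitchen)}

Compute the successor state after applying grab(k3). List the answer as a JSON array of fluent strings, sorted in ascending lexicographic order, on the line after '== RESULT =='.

Progress:
  pre ⊆ S: {at(bay), key_at(k3,bay)} ⊆ S  — applicable
  S \ del = {at(bay), key_at(k4,lab), locked(d_bay_lab), open(d_dock_kitchen), open(d_lab_kitchen)}
  ∪ add   = {at(bay), have(k3), key_at(k4,lab), locked(d_bay_lab), open(d_dock_kitchen), open(d_lab_kitchen)}

== RESULT ==
["at(bay)", "have(k3)", "key_at(k4,lab)", "locked(d_bay_lab)", "open(d_dock_kitchen)", "open(d_lab_kitchen)"]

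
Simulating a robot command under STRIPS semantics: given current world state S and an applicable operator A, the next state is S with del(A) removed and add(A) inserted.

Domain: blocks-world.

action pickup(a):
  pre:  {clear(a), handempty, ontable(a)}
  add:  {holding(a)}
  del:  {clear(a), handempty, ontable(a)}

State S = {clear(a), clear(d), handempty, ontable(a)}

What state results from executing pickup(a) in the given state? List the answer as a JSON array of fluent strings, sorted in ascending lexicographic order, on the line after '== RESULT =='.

Progress:
  pre ⊆ S: {clear(a), handempty, ontable(a)} ⊆ S  — applicable
  S \ del = {clear(d)}
  ∪ add   = {clear(d), holding(a)}

== RESULT ==
["clear(d)", "holding(a)"]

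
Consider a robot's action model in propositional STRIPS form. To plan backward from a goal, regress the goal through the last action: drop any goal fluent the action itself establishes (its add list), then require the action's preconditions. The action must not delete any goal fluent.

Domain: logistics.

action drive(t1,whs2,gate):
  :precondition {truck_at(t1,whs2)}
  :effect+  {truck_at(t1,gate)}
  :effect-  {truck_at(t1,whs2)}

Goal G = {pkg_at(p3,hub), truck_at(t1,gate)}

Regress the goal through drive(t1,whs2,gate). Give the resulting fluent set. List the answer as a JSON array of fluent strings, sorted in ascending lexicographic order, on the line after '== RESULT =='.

Regress:
  G ∩ del = {}  (empty — regression defined)
  G \ add = {pkg_at(p3,hub), truck_at(t1,gate)} \ {truck_at(t1,gate)} = {pkg_at(p3,hub)}
  ∪ pre   = {pkg_at(p3,hub)} ∪ {truck_at(t1,whs2)}
          = {pkg_at(p3,hub), truck_at(t1,whs2)}

== RESULT ==
["pkg_at(p3,hub)", "truck_at(t1,whs2)"]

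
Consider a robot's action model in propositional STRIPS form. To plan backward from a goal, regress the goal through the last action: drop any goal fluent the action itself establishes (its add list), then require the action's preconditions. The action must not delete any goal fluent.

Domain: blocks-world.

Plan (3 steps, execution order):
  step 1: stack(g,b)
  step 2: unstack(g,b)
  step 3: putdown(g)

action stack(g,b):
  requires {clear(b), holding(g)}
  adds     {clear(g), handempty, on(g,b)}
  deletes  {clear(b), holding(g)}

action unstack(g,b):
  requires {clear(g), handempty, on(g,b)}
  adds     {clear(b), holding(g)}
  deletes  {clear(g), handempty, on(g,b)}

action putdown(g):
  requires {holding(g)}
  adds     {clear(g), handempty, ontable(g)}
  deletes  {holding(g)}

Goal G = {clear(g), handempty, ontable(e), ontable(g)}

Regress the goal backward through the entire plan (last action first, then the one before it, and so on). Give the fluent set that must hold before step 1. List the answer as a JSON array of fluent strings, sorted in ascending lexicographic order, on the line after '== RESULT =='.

Work backward from the goal:
  through step 3 (putdown(g)): drop {clear(g), handempty, ontable(g)}, keep {ontable(e)}, require {holding(g)}
    → {holding(g), ontable(e)}
  through step 2 (unstack(g,b)): drop {holding(g)}, keep {ontable(e)}, require {clear(g), handempty, on(g,b)}
    → {clear(g), handempty, on(g,b), ontable(e)}
  through step 1 (stack(g,b)): drop {clear(g), handempty, on(g,b)}, keep {ontable(e)}, require {clear(b), holding(g)}
    → {clear(b), holding(g), ontable(e)}

== RESULT ==
["clear(b)", "holding(g)", "ontable(e)"]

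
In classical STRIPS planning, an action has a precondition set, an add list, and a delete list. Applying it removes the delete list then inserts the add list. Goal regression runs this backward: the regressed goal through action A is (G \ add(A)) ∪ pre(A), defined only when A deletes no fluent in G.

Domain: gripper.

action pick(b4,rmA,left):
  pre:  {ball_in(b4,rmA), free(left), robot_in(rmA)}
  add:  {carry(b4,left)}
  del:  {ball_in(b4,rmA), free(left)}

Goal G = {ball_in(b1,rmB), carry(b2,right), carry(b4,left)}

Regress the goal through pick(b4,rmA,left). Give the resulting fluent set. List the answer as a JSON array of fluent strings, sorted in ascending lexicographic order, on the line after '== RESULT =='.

Compute (G \ add) ∪ pre:
  G ∩ del = {}  (empty — regression defined)
  G \ add = {ball_in(b1,rmB), carry(b2,right), carry(b4,left)} \ {carry(b4,left)} = {ball_in(b1,rmB), carry(b2,right)}
  ∪ pre   = {ball_in(b1,rmB), carry(b2,right)} ∪ {ball_in(b4,rmA), free(left), robot_in(rmA)}
          = {ball_in(b1,rmB), ball_in(b4,rmA), carry(b2,right), free(left), robot_in(rmA)}

== RESULT ==
["ball_in(b1,rmB)", "ball_in(b4,rmA)", "carry(b2,right)", "free(left)", "robot_in(rmA)"]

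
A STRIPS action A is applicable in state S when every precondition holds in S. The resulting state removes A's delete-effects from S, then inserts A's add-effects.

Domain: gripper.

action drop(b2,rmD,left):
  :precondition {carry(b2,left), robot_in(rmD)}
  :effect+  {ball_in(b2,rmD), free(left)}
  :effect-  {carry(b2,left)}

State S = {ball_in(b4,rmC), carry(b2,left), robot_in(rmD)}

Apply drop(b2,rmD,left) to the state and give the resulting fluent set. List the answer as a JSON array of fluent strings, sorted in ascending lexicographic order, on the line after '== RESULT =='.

Progress:
  pre ⊆ S: {carry(b2,left), robot_in(rmD)} ⊆ S  — applicable
  S \ del = {ball_in(b4,rmC), robot_in(rmD)}
  ∪ add   = {ball_in(b2,rmD), ball_in(b4,rmC), free(left), robot_in(rmD)}

== RESULT ==
["ball_in(b2,rmD)", "ball_in(b4,rmC)", "free(left)", "robot_in(rmD)"]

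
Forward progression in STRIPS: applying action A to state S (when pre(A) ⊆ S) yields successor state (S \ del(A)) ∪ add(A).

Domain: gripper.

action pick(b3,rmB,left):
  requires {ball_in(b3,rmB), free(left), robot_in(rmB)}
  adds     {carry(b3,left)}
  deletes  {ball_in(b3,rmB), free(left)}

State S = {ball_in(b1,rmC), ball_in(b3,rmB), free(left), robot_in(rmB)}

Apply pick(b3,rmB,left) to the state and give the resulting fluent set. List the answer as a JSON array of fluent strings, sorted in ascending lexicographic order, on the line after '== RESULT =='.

Compute (S \ del) ∪ add:
  pre ⊆ S: {ball_in(b3,rmB), free(left), robot_in(rmB)} ⊆ S  — applicable
  S \ del = {ball_in(b1,rmC), robot_in(rmB)}
  ∪ add   = {ball_in(b1,rmC), carry(b3,left), robot_in(rmB)}

== RESULT ==
["ball_in(b1,rmC)", "carry(b3,left)", "robot_in(rmB)"]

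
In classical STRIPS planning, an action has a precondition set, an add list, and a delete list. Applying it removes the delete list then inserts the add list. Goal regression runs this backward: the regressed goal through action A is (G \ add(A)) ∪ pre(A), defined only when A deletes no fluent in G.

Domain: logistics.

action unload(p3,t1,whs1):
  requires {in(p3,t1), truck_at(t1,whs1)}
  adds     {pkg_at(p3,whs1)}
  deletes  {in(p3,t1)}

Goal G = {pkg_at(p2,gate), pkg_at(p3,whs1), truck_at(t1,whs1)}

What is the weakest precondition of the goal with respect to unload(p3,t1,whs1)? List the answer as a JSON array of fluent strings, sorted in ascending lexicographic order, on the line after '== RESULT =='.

Compute (G \ add) ∪ pre:
  G ∩ del = {}  (empty — regression defined)
  G \ add = {pkg_at(p2,gate), pkg_at(p3,whs1), truck_at(t1,whs1)} \ {pkg_at(p3,whs1)} = {pkg_at(p2,gate), truck_at(t1,whs1)}
  ∪ pre   = {pkg_at(p2,gate), truck_at(t1,whs1)} ∪ {in(p3,t1), truck_at(t1,whs1)}
          = {in(p3,t1), pkg_at(p2,gate), truck_at(t1,whs1)}

== RESULT ==
["in(p3,t1)", "pkg_at(p2,gate)", "truck_at(t1,whs1)"]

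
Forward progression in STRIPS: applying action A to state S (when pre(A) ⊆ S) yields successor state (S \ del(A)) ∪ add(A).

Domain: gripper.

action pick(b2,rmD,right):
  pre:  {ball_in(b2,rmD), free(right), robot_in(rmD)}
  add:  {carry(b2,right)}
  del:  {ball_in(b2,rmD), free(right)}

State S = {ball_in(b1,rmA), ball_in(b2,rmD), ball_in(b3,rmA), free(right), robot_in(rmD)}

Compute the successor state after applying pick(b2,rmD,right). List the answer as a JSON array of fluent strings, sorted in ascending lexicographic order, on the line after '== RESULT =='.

Compute (S \ del) ∪ add:
  pre ⊆ S: {ball_in(b2,rmD), free(right), robot_in(rmD)} ⊆ S  — applicable
  S \ del = {ball_in(b1,rmA), ball_in(b3,rmA), robot_in(rmD)}
  ∪ add   = {ball_in(b1,rmA), ball_in(b3,rmA), carry(b2,right), robot_in(rmD)}

== RESULT ==
["ball_in(b1,rmA)", "ball_in(b3,rmA)", "carry(b2,right)", "robot_in(rmD)"]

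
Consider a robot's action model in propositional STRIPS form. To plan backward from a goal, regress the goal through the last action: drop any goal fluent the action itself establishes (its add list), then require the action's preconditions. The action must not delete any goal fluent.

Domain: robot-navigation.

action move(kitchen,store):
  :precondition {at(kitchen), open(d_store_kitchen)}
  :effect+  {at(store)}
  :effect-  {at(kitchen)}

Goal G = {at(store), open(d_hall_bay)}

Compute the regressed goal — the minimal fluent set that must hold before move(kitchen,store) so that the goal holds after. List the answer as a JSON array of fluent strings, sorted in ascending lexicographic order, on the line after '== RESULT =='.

Compute (G \ add) ∪ pre:
  G ∩ del = {}  (empty — regression defined)
  G \ add = {at(store), open(d_hall_bay)} \ {at(store)} = {open(d_hall_bay)}
  ∪ pre   = {open(d_hall_bay)} ∪ {at(kitchen), open(d_store_kitchen)}
          = {at(kitchen), open(d_hall_bay), open(d_store_kitchen)}

== RESULT ==
["at(kitchen)", "open(d_hall_bay)", "open(d_store_kitchen)"]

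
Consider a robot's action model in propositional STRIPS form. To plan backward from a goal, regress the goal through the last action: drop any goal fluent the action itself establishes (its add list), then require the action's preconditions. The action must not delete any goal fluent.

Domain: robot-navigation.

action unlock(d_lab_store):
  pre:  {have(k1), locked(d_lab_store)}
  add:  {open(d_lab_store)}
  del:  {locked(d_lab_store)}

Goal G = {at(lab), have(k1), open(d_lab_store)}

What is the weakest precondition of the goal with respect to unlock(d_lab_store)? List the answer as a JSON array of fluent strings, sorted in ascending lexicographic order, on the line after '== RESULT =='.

Regress:
  G ∩ del = {}  (empty — regression defined)
  G \ add = {at(lab), have(k1), open(d_lab_store)} \ {open(d_lab_store)} = {at(lab), have(k1)}
  ∪ pre   = {at(lab), have(k1)} ∪ {have(k1), locked(d_lab_store)}
          = {at(lab), have(k1), locked(d_lab_store)}

== RESULT ==
["at(lab)", "have(k1)", "locked(d_lab_store)"]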